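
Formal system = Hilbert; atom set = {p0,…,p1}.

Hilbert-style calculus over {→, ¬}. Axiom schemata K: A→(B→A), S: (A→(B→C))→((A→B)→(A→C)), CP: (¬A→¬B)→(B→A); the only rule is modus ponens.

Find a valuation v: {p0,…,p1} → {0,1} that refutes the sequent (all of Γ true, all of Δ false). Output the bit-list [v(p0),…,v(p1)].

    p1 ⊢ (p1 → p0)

Enumerate valuations to refute Γ ⊢ Δ:
  v=00: Γ:[p1=F] Δ:[(p1 → p0)=T] refutes=False
  v=01: Γ:[p1=T] Δ:[(p1 → p0)=F] refutes=True  ← countermodel

Result: [0, 1]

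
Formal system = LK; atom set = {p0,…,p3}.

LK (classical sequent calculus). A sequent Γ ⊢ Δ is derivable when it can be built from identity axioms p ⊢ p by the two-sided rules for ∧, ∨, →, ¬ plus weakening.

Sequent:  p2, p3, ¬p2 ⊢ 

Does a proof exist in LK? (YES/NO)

Proof tree:
[¬L] p2, p3, ¬p2 ⊢ 
  [WL] p2, p3 ⊢ p2
    [Ax] p2 ⊢ p2

Result: YES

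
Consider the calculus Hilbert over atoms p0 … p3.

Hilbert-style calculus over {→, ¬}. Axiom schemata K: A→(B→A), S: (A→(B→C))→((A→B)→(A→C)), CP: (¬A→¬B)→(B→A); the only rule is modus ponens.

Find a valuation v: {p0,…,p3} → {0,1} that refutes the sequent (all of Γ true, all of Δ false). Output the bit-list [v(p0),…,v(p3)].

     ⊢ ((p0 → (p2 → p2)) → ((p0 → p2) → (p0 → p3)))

Truth-table refutation:
  v=0000: Γ:[] Δ:[((p0 → (p2 → p2)) → ((p0 → p2) → (p0 → p3)))=T] refutes=False
  v=0001: Γ:[] Δ:[((p0 → (p2 → p2)) → ((p0 → p2) → (p0 → p3)))=T] refutes=False
  v=0010: Γ:[] Δ:[((p0 → (p2 → p2)) → ((p0 → p2) → (p0 → p3)))=T] refutes=False
  v=0011: Γ:[] Δ:[((p0 → (p2 → p2)) → ((p0 → p2) → (p0 → p3)))=T] refutes=False
  v=0100: Γ:[] Δ:[((p0 → (p2 → p2)) → ((p0 → p2) → (p0 → p3)))=T] refutes=False
  v=0101: Γ:[] Δ:[((p0 → (p2 → p2)) → ((p0 → p2) → (p0 → p3)))=T] refutes=False
  v=0110: Γ:[] Δ:[((p0 → (p2 → p2)) → ((p0 → p2) → (p0 → p3)))=T] refutes=False
  v=0111: Γ:[] Δ:[((p0 → (p2 → p2)) → ((p0 → p2) → (p0 → p3)))=T] refutes=False
  v=1000: Γ:[] Δ:[((p0 → (p2 → p2)) → ((p0 → p2) → (p0 → p3)))=T] refutes=False
  v=1001: Γ:[] Δ:[((p0 → (p2 → p2)) → ((p0 → p2) → (p0 → p3)))=T] refutes=False
  v=1010: Γ:[] Δ:[((p0 → (p2 → p2)) → ((p0 → p2) → (p0 → p3)))=F] refutes=True  ← countermodel

Result: [1, 0, 1, 0]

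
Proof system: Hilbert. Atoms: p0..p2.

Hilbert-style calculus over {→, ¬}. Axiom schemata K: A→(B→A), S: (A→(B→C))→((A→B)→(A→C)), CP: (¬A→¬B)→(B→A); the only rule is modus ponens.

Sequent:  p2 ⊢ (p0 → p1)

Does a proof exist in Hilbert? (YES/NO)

Enumerate valuations to refute Γ ⊢ Δ:
  v=000: Γ:[p2=F] Δ:[(p0 → p1)=T] refutes=False
  v=001: Γ:[p2=T] Δ:[(p0 → p1)=T] refutes=False
  v=010: Γ:[p2=F] Δ:[(p0 → p1)=T] refutes=False
  v=011: Γ:[p2=T] Δ:[(p0 → p1)=T] refutes=False
  v=100: Γ:[p2=F] Δ:[(p0 → p1)=F] refutes=False
  v=101: Γ:[p2=T] Δ:[(p0 → p1)=F] refutes=True  ← countermodel

Result: NO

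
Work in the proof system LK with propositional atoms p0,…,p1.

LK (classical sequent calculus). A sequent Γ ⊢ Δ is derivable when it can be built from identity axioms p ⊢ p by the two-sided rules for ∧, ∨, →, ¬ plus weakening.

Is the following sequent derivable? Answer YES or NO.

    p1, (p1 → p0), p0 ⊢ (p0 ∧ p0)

Proof tree:
[∧R] p1, (p1 → p0), p0 ⊢ (p0 ∧ p0)
  [→L] p1, (p1 → p0) ⊢ p0
    [Ax] p1 ⊢ p1
    [Ax] p0 ⊢ p0
  [Ax] p0 ⊢ p0

Result: YES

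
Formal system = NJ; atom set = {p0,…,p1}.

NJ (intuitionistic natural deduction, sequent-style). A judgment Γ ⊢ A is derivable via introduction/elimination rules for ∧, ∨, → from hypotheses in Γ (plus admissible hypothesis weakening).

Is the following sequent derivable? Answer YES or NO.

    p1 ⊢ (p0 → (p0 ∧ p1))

Derivation (root first):
[→I] p1 ⊢ (p0 → (p0 ∧ p1))
  [∧I] p1, p0 ⊢ (p0 ∧ p1)
    [Ax] p0 ⊢ p0
    [Ax] p1 ⊢ p1

Result: YES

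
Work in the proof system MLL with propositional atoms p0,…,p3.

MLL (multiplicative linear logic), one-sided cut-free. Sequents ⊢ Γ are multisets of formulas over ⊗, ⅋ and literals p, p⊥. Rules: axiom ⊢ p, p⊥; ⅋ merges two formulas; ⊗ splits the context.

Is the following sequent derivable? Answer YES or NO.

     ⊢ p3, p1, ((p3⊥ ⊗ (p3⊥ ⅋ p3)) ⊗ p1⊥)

Proof tree:
[⊗]  ⊢ p3, p1, ((p3⊥ ⊗ (p3⊥ ⅋ p3)) ⊗ p1⊥)
  [⊗]  ⊢ p3, (p3⊥ ⊗ (p3⊥ ⅋ p3))
    [Ax]  ⊢ p3, p3⊥
    [⅋]  ⊢ (p3⊥ ⅋ p3)
      [Ax]  ⊢ p3, p3⊥
  [Ax]  ⊢ p1, p1⊥

Result: YES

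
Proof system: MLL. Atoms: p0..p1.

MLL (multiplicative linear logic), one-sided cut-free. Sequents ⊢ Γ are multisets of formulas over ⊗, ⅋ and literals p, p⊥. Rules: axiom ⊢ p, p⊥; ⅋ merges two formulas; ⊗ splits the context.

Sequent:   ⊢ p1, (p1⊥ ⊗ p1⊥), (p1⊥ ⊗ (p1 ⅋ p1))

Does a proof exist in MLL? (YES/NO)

Proof tree:
[⊗]  ⊢ p1, (p1⊥ ⊗ p1⊥), (p1⊥ ⊗ (p1 ⅋ p1))
  [Ax]  ⊢ p1, p1⊥
  [⅋]  ⊢ (p1⊥ ⊗ p1⊥), (p1 ⅋ p1)
    [⊗]  ⊢ p1, p1, (p1⊥ ⊗ p1⊥)
      [Ax]  ⊢ p1, p1⊥
      [Ax]  ⊢ p1, p1⊥

Result: YES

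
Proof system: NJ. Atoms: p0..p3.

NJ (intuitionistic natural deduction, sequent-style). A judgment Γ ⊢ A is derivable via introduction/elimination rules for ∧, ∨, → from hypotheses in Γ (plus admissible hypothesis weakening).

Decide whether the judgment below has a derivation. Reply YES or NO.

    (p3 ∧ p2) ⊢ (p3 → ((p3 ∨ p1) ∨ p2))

Derivation trace:
[Wk] (p3 ∧ p2) ⊢ (p3 → ((p3 ∨ p1) ∨ p2))
  [→I]  ⊢ (p3 → ((p3 ∨ p1) ∨ p2))
    [∨I₁] p3 ⊢ ((p3 ∨ p1) ∨ p2)
      [∨I₁] p3 ⊢ (p3 ∨ p1)
        [Ax] p3 ⊢ p3

Result: YES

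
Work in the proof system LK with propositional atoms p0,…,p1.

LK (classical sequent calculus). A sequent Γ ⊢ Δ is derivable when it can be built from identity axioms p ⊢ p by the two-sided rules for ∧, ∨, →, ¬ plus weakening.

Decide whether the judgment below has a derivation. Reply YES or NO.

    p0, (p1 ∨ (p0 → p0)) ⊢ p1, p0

Derivation (root first):
[∨L] p0, (p1 ∨ (p0 → p0)) ⊢ p1, p0
  [Ax] p1 ⊢ p1
  [→L] p0, (p0 → p0) ⊢ p0
    [Ax] p0 ⊢ p0
    [Ax] p0 ⊢ p0

Result: YES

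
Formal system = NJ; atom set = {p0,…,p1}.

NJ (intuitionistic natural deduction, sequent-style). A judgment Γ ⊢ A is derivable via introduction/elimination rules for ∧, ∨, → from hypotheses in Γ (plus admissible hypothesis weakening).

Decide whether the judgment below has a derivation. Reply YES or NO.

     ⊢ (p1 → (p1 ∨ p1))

Proof tree:
[→I]  ⊢ (p1 → (p1 ∨ p1))
  [∨I₁] p1 ⊢ (p1 ∨ p1)
    [Ax] p1 ⊢ p1

Result: YES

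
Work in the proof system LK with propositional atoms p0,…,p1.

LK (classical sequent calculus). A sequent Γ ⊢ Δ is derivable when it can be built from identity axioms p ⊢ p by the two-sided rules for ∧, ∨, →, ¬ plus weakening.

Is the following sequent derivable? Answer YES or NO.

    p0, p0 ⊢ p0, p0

Derivation trace:
[WR] p0, p0 ⊢ p0, p0
  [WL] p0, p0 ⊢ p0
    [Ax] p0 ⊢ p0

Result: YES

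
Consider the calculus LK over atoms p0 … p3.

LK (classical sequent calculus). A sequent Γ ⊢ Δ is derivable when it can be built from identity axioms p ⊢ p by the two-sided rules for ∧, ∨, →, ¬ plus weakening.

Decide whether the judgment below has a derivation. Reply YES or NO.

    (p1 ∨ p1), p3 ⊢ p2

Enumerate valuations to refute Γ ⊢ Δ:
  v=0000: Γ:[(p1 ∨ p1)=F, p3=F] Δ:[p2=F] refutes=False
  v=0001: Γ:[(p1 ∨ p1)=F, p3=T] Δ:[p2=F] refutes=False
  v=0010: Γ:[(p1 ∨ p1)=F, p3=F] Δ:[p2=T] refutes=False
  v=0011: Γ:[(p1 ∨ p1)=F, p3=T] Δ:[p2=T] refutes=False
  v=0100: Γ:[(p1 ∨ p1)=T, p3=F] Δ:[p2=F] refutes=False
  v=0101: Γ:[(p1 ∨ p1)=T, p3=T] Δ:[p2=F] refutes=True  ← countermodel

Result: NO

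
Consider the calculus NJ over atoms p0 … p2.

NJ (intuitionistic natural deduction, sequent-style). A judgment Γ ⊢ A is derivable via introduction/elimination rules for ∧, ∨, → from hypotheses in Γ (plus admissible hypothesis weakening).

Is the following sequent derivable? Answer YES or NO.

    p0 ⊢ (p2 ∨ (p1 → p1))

Derivation trace:
[∨I₂] p0 ⊢ (p2 ∨ (p1 → p1))
  [Wk] p0 ⊢ (p1 → p1)
    [→I]  ⊢ (p1 → p1)
      [Ax] p1 ⊢ p1

Result: YES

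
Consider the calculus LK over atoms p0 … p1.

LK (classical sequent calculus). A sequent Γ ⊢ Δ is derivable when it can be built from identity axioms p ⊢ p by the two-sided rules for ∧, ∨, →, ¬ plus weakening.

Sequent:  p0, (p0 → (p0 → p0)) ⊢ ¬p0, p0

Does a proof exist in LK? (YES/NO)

Derivation (root first):
[→L] p0, (p0 → (p0 → p0)) ⊢ ¬p0, p0
  [Ax] p0 ⊢ p0
  [¬R] (p0 → p0) ⊢ p0, ¬p0
    [→L] p0, (p0 → p0) ⊢ p0
      [Ax] p0 ⊢ p0
      [Ax] p0 ⊢ p0

Result: YES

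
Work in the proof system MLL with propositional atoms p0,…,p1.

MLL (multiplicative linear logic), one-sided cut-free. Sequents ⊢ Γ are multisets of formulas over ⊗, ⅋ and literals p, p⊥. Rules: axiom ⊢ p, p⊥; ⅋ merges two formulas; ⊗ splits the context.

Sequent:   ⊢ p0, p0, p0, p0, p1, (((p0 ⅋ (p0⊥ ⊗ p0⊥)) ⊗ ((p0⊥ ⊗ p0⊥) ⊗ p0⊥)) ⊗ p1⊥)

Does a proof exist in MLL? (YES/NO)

Proof tree:
[⊗]  ⊢ p0, p0, p0, p0, p1, (((p0 ⅋ (p0⊥ ⊗ p0⊥)) ⊗ ((p0⊥ ⊗ p0⊥) ⊗ p0⊥)) ⊗ p1⊥)
  [⊗]  ⊢ p0, p0, p0, p0, ((p0 ⅋ (p0⊥ ⊗ p0⊥)) ⊗ ((p0⊥ ⊗ p0⊥) ⊗ p0⊥))
    [⅋]  ⊢ p0, (p0 ⅋ (p0⊥ ⊗ p0⊥))
      [⊗]  ⊢ p0, p0, (p0⊥ ⊗ p0⊥)
        [Ax]  ⊢ p0, p0⊥
        [Ax]  ⊢ p0, p0⊥
    [⊗]  ⊢ p0, p0, p0, ((p0⊥ ⊗ p0⊥) ⊗ p0⊥)
      [⊗]  ⊢ p0, p0, (p0⊥ ⊗ p0⊥)
        [Ax]  ⊢ p0, p0⊥
        [Ax]  ⊢ p0, p0⊥
      [Ax]  ⊢ p0, p0⊥
  [Ax]  ⊢ p1, p1⊥

Result: YES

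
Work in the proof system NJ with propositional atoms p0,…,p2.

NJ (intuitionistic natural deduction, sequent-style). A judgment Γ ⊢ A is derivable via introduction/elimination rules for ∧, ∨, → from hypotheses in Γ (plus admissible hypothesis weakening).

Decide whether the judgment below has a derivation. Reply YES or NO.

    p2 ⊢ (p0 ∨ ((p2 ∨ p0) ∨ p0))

Proof tree:
[∨I₂] p2 ⊢ (p0 ∨ ((p2 ∨ p0) ∨ p0))
  [∨I₁] p2 ⊢ ((p2 ∨ p0) ∨ p0)
    [∨I₁] p2 ⊢ (p2 ∨ p0)
      [Ax] p2 ⊢ p2

Result: YES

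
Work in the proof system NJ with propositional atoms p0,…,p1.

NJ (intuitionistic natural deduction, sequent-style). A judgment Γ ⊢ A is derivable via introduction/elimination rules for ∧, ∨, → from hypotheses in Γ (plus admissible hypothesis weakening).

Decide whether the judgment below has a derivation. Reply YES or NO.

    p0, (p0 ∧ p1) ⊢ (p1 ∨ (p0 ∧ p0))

Derivation (root first):
[Wk] p0, (p0 ∧ p1) ⊢ (p1 ∨ (p0 ∧ p0))
  [∨I₂] p0 ⊢ (p1 ∨ (p0 ∧ p0))
    [∧I] p0 ⊢ (p0 ∧ p0)
      [Ax] p0 ⊢ p0
      [Ax] p0 ⊢ p0

Result: YES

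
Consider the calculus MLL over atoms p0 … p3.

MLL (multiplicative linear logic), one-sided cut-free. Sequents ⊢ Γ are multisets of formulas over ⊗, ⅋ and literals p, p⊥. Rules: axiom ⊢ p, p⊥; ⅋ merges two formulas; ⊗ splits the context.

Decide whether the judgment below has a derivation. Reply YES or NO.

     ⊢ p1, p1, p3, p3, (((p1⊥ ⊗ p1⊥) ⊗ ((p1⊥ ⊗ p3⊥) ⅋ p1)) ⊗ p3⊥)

Proof tree:
[⊗]  ⊢ p1, p1, p3, p3, (((p1⊥ ⊗ p1⊥) ⊗ ((p1⊥ ⊗ p3⊥) ⅋ p1)) ⊗ p3⊥)
  [⊗]  ⊢ p1, p1, p3, ((p1⊥ ⊗ p1⊥) ⊗ ((p1⊥ ⊗ p3⊥) ⅋ p1))
    [⊗]  ⊢ p1, p1, (p1⊥ ⊗ p1⊥)
      [Ax]  ⊢ p1, p1⊥
      [Ax]  ⊢ p1, p1⊥
    [⅋]  ⊢ p3, ((p1⊥ ⊗ p3⊥) ⅋ p1)
      [⊗]  ⊢ p1, p3, (p1⊥ ⊗ p3⊥)
        [Ax]  ⊢ p1, p1⊥
        [Ax]  ⊢ p3, p3⊥
  [Ax]  ⊢ p3, p3⊥

Result: YES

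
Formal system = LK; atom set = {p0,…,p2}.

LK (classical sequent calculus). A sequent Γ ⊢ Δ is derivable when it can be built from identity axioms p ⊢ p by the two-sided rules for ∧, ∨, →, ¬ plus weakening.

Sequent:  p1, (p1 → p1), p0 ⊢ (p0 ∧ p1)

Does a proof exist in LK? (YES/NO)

Derivation (root first):
[∧R] p1, (p1 → p1), p0 ⊢ (p0 ∧ p1)
  [Ax] p0 ⊢ p0
  [→L] p1, (p1 → p1) ⊢ p1
    [Ax] p1 ⊢ p1
    [Ax] p1 ⊢ p1

Result: YES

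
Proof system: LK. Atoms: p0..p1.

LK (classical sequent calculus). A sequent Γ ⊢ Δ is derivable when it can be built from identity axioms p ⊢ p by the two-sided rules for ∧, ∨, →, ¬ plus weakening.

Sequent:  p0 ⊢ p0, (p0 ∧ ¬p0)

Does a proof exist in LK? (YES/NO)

Derivation (root first):
[∧R] p0 ⊢ p0, (p0 ∧ ¬p0)
  [Ax] p0 ⊢ p0
  [¬R]  ⊢ p0, ¬p0
    [Ax] p0 ⊢ p0

Result: YES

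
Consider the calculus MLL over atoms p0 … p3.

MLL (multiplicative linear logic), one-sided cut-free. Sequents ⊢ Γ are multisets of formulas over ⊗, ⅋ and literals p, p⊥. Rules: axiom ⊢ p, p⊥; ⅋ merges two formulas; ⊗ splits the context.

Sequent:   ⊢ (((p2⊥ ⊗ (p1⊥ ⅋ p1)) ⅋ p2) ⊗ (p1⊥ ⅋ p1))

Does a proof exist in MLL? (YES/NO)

Derivation (root first):
[⊗]  ⊢ (((p2⊥ ⊗ (p1⊥ ⅋ p1)) ⅋ p2) ⊗ (p1⊥ ⅋ p1))
  [⅋]  ⊢ ((p2⊥ ⊗ (p1⊥ ⅋ p1)) ⅋ p2)
    [⊗]  ⊢ p2, (p2⊥ ⊗ (p1⊥ ⅋ p1))
      [Ax]  ⊢ p2, p2⊥
      [⅋]  ⊢ (p1⊥ ⅋ p1)
        [Ax]  ⊢ p1, p1⊥
  [⅋]  ⊢ (p1⊥ ⅋ p1)
    [Ax]  ⊢ p1, p1⊥

Result: YES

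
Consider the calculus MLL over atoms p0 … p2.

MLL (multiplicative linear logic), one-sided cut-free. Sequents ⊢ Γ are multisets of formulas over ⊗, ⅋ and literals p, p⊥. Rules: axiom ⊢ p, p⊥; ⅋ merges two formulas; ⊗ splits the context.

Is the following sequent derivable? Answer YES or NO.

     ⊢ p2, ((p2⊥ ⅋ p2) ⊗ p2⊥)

Derivation trace:
[⊗]  ⊢ p2, ((p2⊥ ⅋ p2) ⊗ p2⊥)
  [⅋]  ⊢ (p2⊥ ⅋ p2)
    [Ax]  ⊢ p2, p2⊥
  [Ax]  ⊢ p2, p2⊥

Result: YES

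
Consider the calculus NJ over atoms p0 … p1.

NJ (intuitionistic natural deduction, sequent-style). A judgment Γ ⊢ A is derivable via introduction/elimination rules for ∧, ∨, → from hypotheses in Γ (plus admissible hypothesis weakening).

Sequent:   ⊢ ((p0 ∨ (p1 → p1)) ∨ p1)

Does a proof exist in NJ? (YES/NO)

Derivation trace:
[∨I₁]  ⊢ ((p0 ∨ (p1 → p1)) ∨ p1)
  [∨I₂]  ⊢ (p0 ∨ (p1 → p1))
    [→I]  ⊢ (p1 → p1)
      [Ax] p1 ⊢ p1

Result: YES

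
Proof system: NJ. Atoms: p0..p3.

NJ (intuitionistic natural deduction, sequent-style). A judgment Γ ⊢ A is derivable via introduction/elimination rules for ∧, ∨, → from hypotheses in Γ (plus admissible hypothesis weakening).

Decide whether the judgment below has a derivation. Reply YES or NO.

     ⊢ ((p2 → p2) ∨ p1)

Derivation (root first):
[∨I₁]  ⊢ ((p2 → p2) ∨ p1)
  [→I]  ⊢ (p2 → p2)
    [Ax] p2 ⊢ p2

Result: YES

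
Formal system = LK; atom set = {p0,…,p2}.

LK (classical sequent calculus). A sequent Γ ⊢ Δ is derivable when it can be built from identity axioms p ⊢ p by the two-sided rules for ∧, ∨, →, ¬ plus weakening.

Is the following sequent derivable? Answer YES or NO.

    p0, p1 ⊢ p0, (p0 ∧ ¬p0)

Derivation trace:
[WL] p0, p1 ⊢ p0, (p0 ∧ ¬p0)
  [∧R] p0 ⊢ p0, (p0 ∧ ¬p0)
    [Ax] p0 ⊢ p0
    [¬R]  ⊢ p0, ¬p0
      [Ax] p0 ⊢ p0

Result: YES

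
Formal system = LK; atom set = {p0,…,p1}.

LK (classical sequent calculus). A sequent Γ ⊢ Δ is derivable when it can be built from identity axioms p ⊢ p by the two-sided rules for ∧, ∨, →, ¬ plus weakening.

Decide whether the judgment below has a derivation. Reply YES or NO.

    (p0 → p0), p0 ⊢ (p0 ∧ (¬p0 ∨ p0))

Proof tree:
[∧R] (p0 → p0), p0 ⊢ (p0 ∧ (¬p0 ∨ p0))
  [→L] p0, (p0 → p0) ⊢ p0
    [Ax] p0 ⊢ p0
    [Ax] p0 ⊢ p0
  [∨R]  ⊢ (¬p0 ∨ p0)
    [¬R]  ⊢ p0, ¬p0
      [Ax] p0 ⊢ p0

Result: YES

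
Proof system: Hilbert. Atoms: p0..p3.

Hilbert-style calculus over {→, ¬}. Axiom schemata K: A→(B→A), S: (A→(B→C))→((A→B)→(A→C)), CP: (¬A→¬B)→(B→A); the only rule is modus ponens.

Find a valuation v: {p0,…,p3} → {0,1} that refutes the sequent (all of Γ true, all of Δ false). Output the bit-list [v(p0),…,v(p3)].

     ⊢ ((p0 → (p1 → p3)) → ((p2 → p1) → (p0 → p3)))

Enumerate valuations to refute Γ ⊢ Δ:
  v=0000: Γ:[] Δ:[((p0 → (p1 → p3)) → ((p2 → p1) → (p0 → p3)))=T] refutes=False
  v=0001: Γ:[] Δ:[((p0 → (p1 → p3)) → ((p2 → p1) → (p0 → p3)))=T] refutes=False
  v=0010: Γ:[] Δ:[((p0 → (p1 → p3)) → ((p2 → p1) → (p0 → p3)))=T] refutes=False
  v=0011: Γ:[] Δ:[((p0 → (p1 → p3)) → ((p2 → p1) → (p0 → p3)))=T] refutes=False
  v=0100: Γ:[] Δ:[((p0 → (p1 → p3)) → ((p2 → p1) → (p0 → p3)))=T] refutes=False
  v=0101: Γ:[] Δ:[((p0 → (p1 → p3)) → ((p2 → p1) → (p0 → p3)))=T] refutes=False
  v=0110: Γ:[] Δ:[((p0 → (p1 → p3)) → ((p2 → p1) → (p0 → p3)))=T] refutes=False
  v=0111: Γ:[] Δ:[((p0 → (p1 → p3)) → ((p2 → p1) → (p0 → p3)))=T] refutes=False
  v=1000: Γ:[] Δ:[((p0 → (p1 → p3)) → ((p2 → p1) → (p0 → p3)))=F] refutes=True  ← countermodel

Result: [1, 0, 0, 0]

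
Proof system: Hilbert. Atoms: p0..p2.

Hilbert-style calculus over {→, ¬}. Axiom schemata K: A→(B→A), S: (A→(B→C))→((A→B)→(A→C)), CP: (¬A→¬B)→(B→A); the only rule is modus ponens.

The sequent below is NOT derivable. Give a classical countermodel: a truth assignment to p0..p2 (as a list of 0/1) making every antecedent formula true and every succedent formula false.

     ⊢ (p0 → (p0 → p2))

Enumerate valuations to refute Γ ⊢ Δ:
  v=000: Γ:[] Δ:[(p0 → (p0 → p2))=T] refutes=False
  v=001: Γ:[] Δ:[(p0 → (p0 → p2))=T] refutes=False
  v=010: Γ:[] Δ:[(p0 → (p0 → p2))=T] refutes=False
  v=011: Γ:[] Δ:[(p0 → (p0 → p2))=T] refutes=False
  v=100: Γ:[] Δ:[(p0 → (p0 → p2))=F] refutes=True  ← countermodel

Result: [1, 0, 0]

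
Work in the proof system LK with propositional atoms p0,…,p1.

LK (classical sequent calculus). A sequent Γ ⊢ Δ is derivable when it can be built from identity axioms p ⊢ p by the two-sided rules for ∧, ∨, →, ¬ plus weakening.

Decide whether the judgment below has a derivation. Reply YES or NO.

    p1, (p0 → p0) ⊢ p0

Enumerate valuations to refute Γ ⊢ Δ:
  v=00: Γ:[p1=F, (p0 → p0)=T] Δ:[p0=F] refutes=False
  v=01: Γ:[p1=T, (p0 → p0)=T] Δ:[p0=F] refutes=True  ← countermodel

Result: NO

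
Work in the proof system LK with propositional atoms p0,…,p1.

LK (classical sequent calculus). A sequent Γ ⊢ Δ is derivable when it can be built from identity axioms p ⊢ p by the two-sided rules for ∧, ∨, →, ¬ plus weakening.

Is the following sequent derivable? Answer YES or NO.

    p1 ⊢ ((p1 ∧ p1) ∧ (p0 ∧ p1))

Enumerate valuations to refute Γ ⊢ Δ:
  v=00: Γ:[p1=F] Δ:[((p1 ∧ p1) ∧ (p0 ∧ p1))=F] refutes=False
  v=01: Γ:[p1=T] Δ:[((p1 ∧ p1) ∧ (p0 ∧ p1))=F] refutes=True  ← countermodel

Result: NO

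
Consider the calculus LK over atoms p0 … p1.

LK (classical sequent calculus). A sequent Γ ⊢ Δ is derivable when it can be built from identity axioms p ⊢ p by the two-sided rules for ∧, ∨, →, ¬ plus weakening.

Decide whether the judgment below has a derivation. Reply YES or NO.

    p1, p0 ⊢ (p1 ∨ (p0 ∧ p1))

Derivation (root first):
[∨R] p1, p0 ⊢ (p1 ∨ (p0 ∧ p1))
  [WL] p1, p0 ⊢ p1, (p0 ∧ p1)
    [∧R] p1 ⊢ p1, (p0 ∧ p1)
      [WR] p1 ⊢ p1, p0
        [Ax] p1 ⊢ p1
      [WR] p1 ⊢ p1, p1
        [Ax] p1 ⊢ p1

Result: YES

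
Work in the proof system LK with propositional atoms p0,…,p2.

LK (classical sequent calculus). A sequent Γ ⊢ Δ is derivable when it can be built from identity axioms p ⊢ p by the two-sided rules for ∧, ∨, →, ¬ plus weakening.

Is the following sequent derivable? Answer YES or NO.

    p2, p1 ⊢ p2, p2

Derivation trace:
[WL] p2, p1 ⊢ p2, p2
  [WR] p2 ⊢ p2, p2
    [Ax] p2 ⊢ p2

Result: YES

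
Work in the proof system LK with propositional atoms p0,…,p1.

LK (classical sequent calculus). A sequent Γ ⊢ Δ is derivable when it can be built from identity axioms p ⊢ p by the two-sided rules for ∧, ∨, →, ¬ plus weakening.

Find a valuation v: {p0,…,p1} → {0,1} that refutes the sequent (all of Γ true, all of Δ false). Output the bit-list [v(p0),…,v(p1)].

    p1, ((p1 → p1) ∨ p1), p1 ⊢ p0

Search for a countermodel by truth-table:
  v=00: Γ:[p1=F, ((p1 → p1) ∨ p1)=T, p1=F] Δ:[p0=F] refutes=False
  v=01: Γ:[p1=T, ((p1 → p1) ∨ p1)=T, p1=T] Δ:[p0=F] refutes=True  ← countermodel

Result: [0, 1]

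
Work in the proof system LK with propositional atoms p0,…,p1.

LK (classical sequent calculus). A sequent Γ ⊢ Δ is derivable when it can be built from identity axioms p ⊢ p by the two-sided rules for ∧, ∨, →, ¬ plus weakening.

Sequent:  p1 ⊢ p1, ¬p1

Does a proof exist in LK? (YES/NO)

Derivation (root first):
[WL] p1 ⊢ p1, ¬p1
  [¬R]  ⊢ p1, ¬p1
    [Ax] p1 ⊢ p1

Result: YES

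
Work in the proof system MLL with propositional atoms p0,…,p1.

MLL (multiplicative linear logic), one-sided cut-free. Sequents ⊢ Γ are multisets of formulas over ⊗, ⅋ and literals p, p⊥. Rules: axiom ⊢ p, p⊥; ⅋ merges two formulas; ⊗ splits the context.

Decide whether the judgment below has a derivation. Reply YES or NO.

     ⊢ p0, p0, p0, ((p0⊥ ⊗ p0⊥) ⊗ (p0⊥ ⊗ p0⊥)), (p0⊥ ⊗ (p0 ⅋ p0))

Derivation trace:
[⊗]  ⊢ p0, p0, p0, ((p0⊥ ⊗ p0⊥) ⊗ (p0⊥ ⊗ p0⊥)), (p0⊥ ⊗ (p0 ⅋ p0))
  [Ax]  ⊢ p0, p0⊥
  [⅋]  ⊢ p0, p0, ((p0⊥ ⊗ p0⊥) ⊗ (p0⊥ ⊗ p0⊥)), (p0 ⅋ p0)
    [⊗]  ⊢ p0, p0, p0, p0, ((p0⊥ ⊗ p0⊥) ⊗ (p0⊥ ⊗ p0⊥))
      [⊗]  ⊢ p0, p0, (p0⊥ ⊗ p0⊥)
        [Ax]  ⊢ p0, p0⊥
        [Ax]  ⊢ p0, p0⊥
      [⊗]  ⊢ p0, p0, (p0⊥ ⊗ p0⊥)
        [Ax]  ⊢ p0, p0⊥
        [Ax]  ⊢ p0, p0⊥

Result: YES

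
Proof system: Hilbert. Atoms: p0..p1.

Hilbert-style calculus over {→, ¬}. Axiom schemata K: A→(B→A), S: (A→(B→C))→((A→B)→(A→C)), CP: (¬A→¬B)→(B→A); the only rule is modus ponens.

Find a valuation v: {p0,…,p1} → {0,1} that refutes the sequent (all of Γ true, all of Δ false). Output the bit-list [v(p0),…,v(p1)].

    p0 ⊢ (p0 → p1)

Truth-table refutation:
  v=00: Γ:[p0=F] Δ:[(p0 → p1)=T] refutes=False
  v=01: Γ:[p0=F] Δ:[(p0 → p1)=T] refutes=False
  v=10: Γ:[p0=T] Δ:[(p0 → p1)=F] refutes=True  ← countermodel

Result: [1, 0]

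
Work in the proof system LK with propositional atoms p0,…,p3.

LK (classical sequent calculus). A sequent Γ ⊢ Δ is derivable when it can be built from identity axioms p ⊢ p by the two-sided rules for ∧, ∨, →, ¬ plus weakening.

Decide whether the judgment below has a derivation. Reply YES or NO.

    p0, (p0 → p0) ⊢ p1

Enumerate valuations to refute Γ ⊢ Δ:
  v=0000: Γ:[p0=F, (p0 → p0)=T] Δ:[p1=F] refutes=False
  v=0001: Γ:[p0=F, (p0 → p0)=T] Δ:[p1=F] refutes=False
  v=0010: Γ:[p0=F, (p0 → p0)=T] Δ:[p1=F] refutes=False
  v=0011: Γ:[p0=F, (p0 → p0)=T] Δ:[p1=F] refutes=False
  v=0100: Γ:[p0=F, (p0 → p0)=T] Δ:[p1=T] refutes=False
  v=0101: Γ:[p0=F, (p0 → p0)=T] Δ:[p1=T] refutes=False
  v=0110: Γ:[p0=F, (p0 → p0)=T] Δ:[p1=T] refutes=False
  v=0111: Γ:[p0=F, (p0 → p0)=T] Δ:[p1=T] refutes=False
  v=1000: Γ:[p0=T, (p0 → p0)=T] Δ:[p1=F] refutes=True  ← countermodel

Result: NO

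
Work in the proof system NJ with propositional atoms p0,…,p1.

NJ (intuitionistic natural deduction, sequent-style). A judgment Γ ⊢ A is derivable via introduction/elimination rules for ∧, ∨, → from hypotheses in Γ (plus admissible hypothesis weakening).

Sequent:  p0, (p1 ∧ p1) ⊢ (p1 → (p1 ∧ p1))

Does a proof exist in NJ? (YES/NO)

Proof tree:
[→I] p0, (p1 ∧ p1) ⊢ (p1 → (p1 ∧ p1))
  [Wk] p1, p0, (p1 ∧ p1) ⊢ (p1 ∧ p1)
    [∧I] p1, p0 ⊢ (p1 ∧ p1)
      [Ax] p1 ⊢ p1
      [Wk] p1, p0 ⊢ p1
        [Ax] p1 ⊢ p1

Result: YES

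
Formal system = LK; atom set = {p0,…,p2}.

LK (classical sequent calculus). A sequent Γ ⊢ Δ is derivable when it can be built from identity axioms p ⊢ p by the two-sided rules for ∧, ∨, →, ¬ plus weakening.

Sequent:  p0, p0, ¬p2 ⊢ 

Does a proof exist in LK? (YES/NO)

Truth-table refutation:
  v=000: Γ:[p0=F, p0=F, ¬p2=T] Δ:[] refutes=False
  v=001: Γ:[p0=F, p0=F, ¬p2=F] Δ:[] refutes=False
  v=010: Γ:[p0=F, p0=F, ¬p2=T] Δ:[] refutes=False
  v=011: Γ:[p0=F, p0=F, ¬p2=F] Δ:[] refutes=False
  v=100: Γ:[p0=T, p0=T, ¬p2=T] Δ:[] refutes=True  ← countermodel

Result: NO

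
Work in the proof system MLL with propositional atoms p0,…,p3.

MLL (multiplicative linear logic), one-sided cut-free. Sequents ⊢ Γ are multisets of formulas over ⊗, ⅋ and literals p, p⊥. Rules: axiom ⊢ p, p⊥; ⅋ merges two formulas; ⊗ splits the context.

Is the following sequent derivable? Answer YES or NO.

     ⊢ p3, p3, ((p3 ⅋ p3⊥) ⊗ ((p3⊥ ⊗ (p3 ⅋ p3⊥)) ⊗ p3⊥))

Derivation trace:
[⊗]  ⊢ p3, p3, ((p3 ⅋ p3⊥) ⊗ ((p3⊥ ⊗ (p3 ⅋ p3⊥)) ⊗ p3⊥))
  [⅋]  ⊢ (p3 ⅋ p3⊥)
    [Ax]  ⊢ p3, p3⊥
  [⊗]  ⊢ p3, p3, ((p3⊥ ⊗ (p3 ⅋ p3⊥)) ⊗ p3⊥)
    [⊗]  ⊢ p3, (p3⊥ ⊗ (p3 ⅋ p3⊥))
      [Ax]  ⊢ p3, p3⊥
      [⅋]  ⊢ (p3 ⅋ p3⊥)
        [Ax]  ⊢ p3, p3⊥
    [Ax]  ⊢ p3, p3⊥

Result: YES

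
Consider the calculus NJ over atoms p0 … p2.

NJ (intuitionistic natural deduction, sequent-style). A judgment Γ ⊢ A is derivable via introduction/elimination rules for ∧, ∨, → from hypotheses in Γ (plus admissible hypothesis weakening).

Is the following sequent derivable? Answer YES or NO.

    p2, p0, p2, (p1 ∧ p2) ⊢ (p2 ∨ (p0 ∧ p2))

Derivation trace:
[Wk] p2, p0, p2, (p1 ∧ p2) ⊢ (p2 ∨ (p0 ∧ p2))
  [Wk] p2, p0, p2 ⊢ (p2 ∨ (p0 ∧ p2))
    [∨I₂] p2, p0 ⊢ (p2 ∨ (p0 ∧ p2))
      [∧I] p2, p0 ⊢ (p0 ∧ p2)
        [Ax] p0 ⊢ p0
        [Ax] p2 ⊢ p2

Result: YES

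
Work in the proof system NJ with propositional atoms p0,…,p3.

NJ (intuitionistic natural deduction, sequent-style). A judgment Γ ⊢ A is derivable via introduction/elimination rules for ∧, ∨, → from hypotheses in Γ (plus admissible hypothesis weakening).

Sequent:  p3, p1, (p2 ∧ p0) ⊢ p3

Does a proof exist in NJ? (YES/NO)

Derivation (root first):
[Wk] p3, p1, (p2 ∧ p0) ⊢ p3
  [Wk] p3, p1 ⊢ p3
    [Ax] p3 ⊢ p3

Result: YES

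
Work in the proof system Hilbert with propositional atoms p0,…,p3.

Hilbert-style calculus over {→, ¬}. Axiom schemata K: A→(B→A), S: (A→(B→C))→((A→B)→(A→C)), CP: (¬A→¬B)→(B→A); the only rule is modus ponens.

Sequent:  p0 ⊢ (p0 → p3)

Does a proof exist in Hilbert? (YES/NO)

Search for a countermodel by truth-table:
  v=0000: Γ:[p0=F] Δ:[(p0 → p3)=T] refutes=False
  v=0001: Γ:[p0=F] Δ:[(p0 → p3)=T] refutes=False
  v=0010: Γ:[p0=F] Δ:[(p0 → p3)=T] refutes=False
  v=0011: Γ:[p0=F] Δ:[(p0 → p3)=T] refutes=False
  v=0100: Γ:[p0=F] Δ:[(p0 → p3)=T] refutes=False
  v=0101: Γ:[p0=F] Δ:[(p0 → p3)=T] refutes=False
  v=0110: Γ:[p0=F] Δ:[(p0 → p3)=T] refutes=False
  v=0111: Γ:[p0=F] Δ:[(p0 → p3)=T] refutes=False
  v=1000: Γ:[p0=T] Δ:[(p0 → p3)=F] refutes=True  ← countermodel

Result: NO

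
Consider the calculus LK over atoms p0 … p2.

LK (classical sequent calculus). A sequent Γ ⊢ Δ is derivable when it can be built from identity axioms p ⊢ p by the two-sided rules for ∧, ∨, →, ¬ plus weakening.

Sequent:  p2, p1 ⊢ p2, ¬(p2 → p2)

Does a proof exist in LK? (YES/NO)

Derivation trace:
[WL] p2, p1 ⊢ p2, ¬(p2 → p2)
  [¬R] p2 ⊢ p2, ¬(p2 → p2)
    [→L] p2, (p2 → p2) ⊢ p2
      [WL] p2, p2 ⊢ p2
        [Ax] p2 ⊢ p2
      [Ax] p2 ⊢ p2

Result: YES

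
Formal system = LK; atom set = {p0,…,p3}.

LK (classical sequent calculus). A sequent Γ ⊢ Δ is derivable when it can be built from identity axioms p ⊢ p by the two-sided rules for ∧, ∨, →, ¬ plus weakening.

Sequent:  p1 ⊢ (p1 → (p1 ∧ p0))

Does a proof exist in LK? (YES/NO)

Truth-table refutation:
  v=0000: Γ:[p1=F] Δ:[(p1 → (p1 ∧ p0))=T] refutes=False
  v=0001: Γ:[p1=F] Δ:[(p1 → (p1 ∧ p0))=T] refutes=False
  v=0010: Γ:[p1=F] Δ:[(p1 → (p1 ∧ p0))=T] refutes=False
  v=0011: Γ:[p1=F] Δ:[(p1 → (p1 ∧ p0))=T] refutes=False
  v=0100: Γ:[p1=T] Δ:[(p1 → (p1 ∧ p0))=F] refutes=True  ← countermodel

Result: NO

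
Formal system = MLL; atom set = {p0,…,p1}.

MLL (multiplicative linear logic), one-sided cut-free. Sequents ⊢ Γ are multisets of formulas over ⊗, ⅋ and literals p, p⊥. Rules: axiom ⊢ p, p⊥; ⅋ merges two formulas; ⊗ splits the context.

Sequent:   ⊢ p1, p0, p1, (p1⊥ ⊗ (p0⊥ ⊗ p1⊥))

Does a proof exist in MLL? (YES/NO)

Derivation (root first):
[⊗]  ⊢ p1, p0, p1, (p1⊥ ⊗ (p0⊥ ⊗ p1⊥))
  [Ax]  ⊢ p1, p1⊥
  [⊗]  ⊢ p0, p1, (p0⊥ ⊗ p1⊥)
    [Ax]  ⊢ p0, p0⊥
    [Ax]  ⊢ p1, p1⊥

Result: YES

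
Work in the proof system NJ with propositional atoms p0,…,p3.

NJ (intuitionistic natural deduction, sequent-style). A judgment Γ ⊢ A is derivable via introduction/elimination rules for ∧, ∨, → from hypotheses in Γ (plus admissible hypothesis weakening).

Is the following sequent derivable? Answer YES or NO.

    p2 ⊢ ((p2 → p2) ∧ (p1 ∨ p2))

Derivation trace:
[∧I] p2 ⊢ ((p2 → p2) ∧ (p1 ∨ p2))
  [→I]  ⊢ (p2 → p2)
    [Ax] p2 ⊢ p2
  [∨I₂] p2 ⊢ (p1 ∨ p2)
    [Ax] p2 ⊢ p2

Result: YES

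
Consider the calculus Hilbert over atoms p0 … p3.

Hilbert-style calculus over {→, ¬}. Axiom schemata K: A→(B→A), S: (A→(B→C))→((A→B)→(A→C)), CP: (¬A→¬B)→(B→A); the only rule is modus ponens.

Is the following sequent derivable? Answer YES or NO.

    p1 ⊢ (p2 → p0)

Truth-table refutation:
  v=0000: Γ:[p1=F] Δ:[(p2 → p0)=T] refutes=False
  v=0001: Γ:[p1=F] Δ:[(p2 → p0)=T] refutes=False
  v=0010: Γ:[p1=F] Δ:[(p2 → p0)=F] refutes=False
  v=0011: Γ:[p1=F] Δ:[(p2 → p0)=F] refutes=False
  v=0100: Γ:[p1=T] Δ:[(p2 → p0)=T] refutes=False
  v=0101: Γ:[p1=T] Δ:[(p2 → p0)=T] refutes=False
  v=0110: Γ:[p1=T] Δ:[(p2 → p0)=F] refutes=True  ← countermodel

Result: NO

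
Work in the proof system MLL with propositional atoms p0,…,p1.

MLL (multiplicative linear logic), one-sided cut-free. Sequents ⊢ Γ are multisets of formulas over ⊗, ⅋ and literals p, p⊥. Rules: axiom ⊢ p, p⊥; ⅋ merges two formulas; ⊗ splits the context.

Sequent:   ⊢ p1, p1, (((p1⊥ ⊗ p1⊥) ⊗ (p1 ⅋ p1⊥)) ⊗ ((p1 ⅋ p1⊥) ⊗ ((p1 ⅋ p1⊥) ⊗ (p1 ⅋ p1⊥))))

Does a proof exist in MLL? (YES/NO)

Derivation (root first):
[⊗]  ⊢ p1, p1, (((p1⊥ ⊗ p1⊥) ⊗ (p1 ⅋ p1⊥)) ⊗ ((p1 ⅋ p1⊥) ⊗ ((p1 ⅋ p1⊥) ⊗ (p1 ⅋ p1⊥))))
  [⊗]  ⊢ p1, p1, ((p1⊥ ⊗ p1⊥) ⊗ (p1 ⅋ p1⊥))
    [⊗]  ⊢ p1, p1, (p1⊥ ⊗ p1⊥)
      [Ax]  ⊢ p1, p1⊥
      [Ax]  ⊢ p1, p1⊥
    [⅋]  ⊢ (p1 ⅋ p1⊥)
      [Ax]  ⊢ p1, p1⊥
  [⊗]  ⊢ ((p1 ⅋ p1⊥) ⊗ ((p1 ⅋ p1⊥) ⊗ (p1 ⅋ p1⊥)))
    [⅋]  ⊢ (p1 ⅋ p1⊥)
      [Ax]  ⊢ p1, p1⊥
    [⊗]  ⊢ ((p1 ⅋ p1⊥) ⊗ (p1 ⅋ p1⊥))
      [⅋]  ⊢ (p1 ⅋ p1⊥)
        [Ax]  ⊢ p1, p1⊥
      [⅋]  ⊢ (p1 ⅋ p1⊥)
        [Ax]  ⊢ p1, p1⊥

Result: YES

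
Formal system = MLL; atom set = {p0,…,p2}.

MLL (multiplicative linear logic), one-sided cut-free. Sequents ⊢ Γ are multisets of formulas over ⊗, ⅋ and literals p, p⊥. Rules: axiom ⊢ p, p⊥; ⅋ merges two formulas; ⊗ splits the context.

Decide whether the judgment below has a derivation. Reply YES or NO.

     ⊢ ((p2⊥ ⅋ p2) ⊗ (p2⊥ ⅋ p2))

Derivation trace:
[⊗]  ⊢ ((p2⊥ ⅋ p2) ⊗ (p2⊥ ⅋ p2))
  [⅋]  ⊢ (p2⊥ ⅋ p2)
    [Ax]  ⊢ p2, p2⊥
  [⅋]  ⊢ (p2⊥ ⅋ p2)
    [Ax]  ⊢ p2, p2⊥

Result: YES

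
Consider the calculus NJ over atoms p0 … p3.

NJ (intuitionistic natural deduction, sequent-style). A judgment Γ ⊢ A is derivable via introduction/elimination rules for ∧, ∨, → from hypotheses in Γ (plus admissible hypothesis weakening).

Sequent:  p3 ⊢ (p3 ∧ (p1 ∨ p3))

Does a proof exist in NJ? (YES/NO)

Proof tree:
[∧I] p3 ⊢ (p3 ∧ (p1 ∨ p3))
  [Wk] p3, p3 ⊢ p3
    [Ax] p3 ⊢ p3
  [∨I₂] p3 ⊢ (p1 ∨ p3)
    [Ax] p3 ⊢ p3

Result: YES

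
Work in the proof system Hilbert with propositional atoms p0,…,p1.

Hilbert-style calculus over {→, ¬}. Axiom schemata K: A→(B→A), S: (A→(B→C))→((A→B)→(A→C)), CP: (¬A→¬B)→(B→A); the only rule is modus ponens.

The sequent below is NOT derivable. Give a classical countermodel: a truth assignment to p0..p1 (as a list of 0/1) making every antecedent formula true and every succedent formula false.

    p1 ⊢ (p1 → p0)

Enumerate valuations to refute Γ ⊢ Δ:
  v=00: Γ:[p1=F] Δ:[(p1 → p0)=T] refutes=False
  v=01: Γ:[p1=T] Δ:[(p1 → p0)=F] refutes=True  ← countermodel

Result: [0, 1]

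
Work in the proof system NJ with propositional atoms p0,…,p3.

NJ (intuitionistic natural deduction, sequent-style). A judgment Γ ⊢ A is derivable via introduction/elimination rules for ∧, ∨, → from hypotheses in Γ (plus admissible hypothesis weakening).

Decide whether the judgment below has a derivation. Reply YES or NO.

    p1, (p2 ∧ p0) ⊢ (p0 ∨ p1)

Proof tree:
[∨I₂] p1, (p2 ∧ p0) ⊢ (p0 ∨ p1)
  [Wk] p1, (p2 ∧ p0) ⊢ p1
    [Ax] p1 ⊢ p1

Result: YES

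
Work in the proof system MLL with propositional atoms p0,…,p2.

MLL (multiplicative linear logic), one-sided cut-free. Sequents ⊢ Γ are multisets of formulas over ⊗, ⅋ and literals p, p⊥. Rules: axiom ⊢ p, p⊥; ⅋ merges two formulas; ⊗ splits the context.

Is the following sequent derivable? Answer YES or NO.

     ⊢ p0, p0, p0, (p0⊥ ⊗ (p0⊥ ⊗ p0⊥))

Derivation trace:
[⊗]  ⊢ p0, p0, p0, (p0⊥ ⊗ (p0⊥ ⊗ p0⊥))
  [Ax]  ⊢ p0, p0⊥
  [⊗]  ⊢ p0, p0, (p0⊥ ⊗ p0⊥)
    [Ax]  ⊢ p0, p0⊥
    [Ax]  ⊢ p0, p0⊥

Result: YES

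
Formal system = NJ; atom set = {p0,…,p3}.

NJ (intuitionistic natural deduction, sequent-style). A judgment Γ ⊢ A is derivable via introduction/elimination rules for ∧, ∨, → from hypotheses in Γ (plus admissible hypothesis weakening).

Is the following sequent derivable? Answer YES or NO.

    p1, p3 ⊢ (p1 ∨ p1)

Derivation (root first):
[Wk] p1, p3 ⊢ (p1 ∨ p1)
  [∨I₂] p1 ⊢ (p1 ∨ p1)
    [Ax] p1 ⊢ p1

Result: YES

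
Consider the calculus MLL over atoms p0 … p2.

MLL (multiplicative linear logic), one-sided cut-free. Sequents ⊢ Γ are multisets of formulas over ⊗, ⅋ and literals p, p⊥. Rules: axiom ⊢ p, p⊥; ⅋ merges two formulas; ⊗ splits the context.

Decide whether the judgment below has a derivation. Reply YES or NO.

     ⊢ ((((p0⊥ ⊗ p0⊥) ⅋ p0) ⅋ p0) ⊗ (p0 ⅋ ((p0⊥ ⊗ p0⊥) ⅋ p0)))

Derivation (root first):
[⊗]  ⊢ ((((p0⊥ ⊗ p0⊥) ⅋ p0) ⅋ p0) ⊗ (p0 ⅋ ((p0⊥ ⊗ p0⊥) ⅋ p0)))
  [⅋]  ⊢ (((p0⊥ ⊗ p0⊥) ⅋ p0) ⅋ p0)
    [⅋]  ⊢ p0, ((p0⊥ ⊗ p0⊥) ⅋ p0)
      [⊗]  ⊢ p0, p0, (p0⊥ ⊗ p0⊥)
        [Ax]  ⊢ p0, p0⊥
        [Ax]  ⊢ p0, p0⊥
  [⅋]  ⊢ (p0 ⅋ ((p0⊥ ⊗ p0⊥) ⅋ p0))
    [⅋]  ⊢ p0, ((p0⊥ ⊗ p0⊥) ⅋ p0)
      [⊗]  ⊢ p0, p0, (p0⊥ ⊗ p0⊥)
        [Ax]  ⊢ p0, p0⊥
        [Ax]  ⊢ p0, p0⊥

Result: YES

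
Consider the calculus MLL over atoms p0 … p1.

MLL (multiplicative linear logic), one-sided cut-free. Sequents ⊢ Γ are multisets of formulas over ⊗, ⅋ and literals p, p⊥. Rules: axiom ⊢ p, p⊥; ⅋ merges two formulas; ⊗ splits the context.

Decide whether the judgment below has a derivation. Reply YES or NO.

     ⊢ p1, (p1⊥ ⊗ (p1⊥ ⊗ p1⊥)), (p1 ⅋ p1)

Proof tree:
[⅋]  ⊢ p1, (p1⊥ ⊗ (p1⊥ ⊗ p1⊥)), (p1 ⅋ p1)
  [⊗]  ⊢ p1, p1, p1, (p1⊥ ⊗ (p1⊥ ⊗ p1⊥))
    [Ax]  ⊢ p1, p1⊥
    [⊗]  ⊢ p1, p1, (p1⊥ ⊗ p1⊥)
      [Ax]  ⊢ p1, p1⊥
      [Ax]  ⊢ p1, p1⊥

Result: YES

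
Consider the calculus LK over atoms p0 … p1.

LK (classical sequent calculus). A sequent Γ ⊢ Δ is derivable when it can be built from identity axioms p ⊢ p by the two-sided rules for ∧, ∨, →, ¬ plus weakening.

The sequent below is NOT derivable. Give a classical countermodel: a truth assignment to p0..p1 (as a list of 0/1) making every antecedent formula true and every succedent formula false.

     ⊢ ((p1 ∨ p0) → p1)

Search for a countermodel by truth-table:
  v=00: Γ:[] Δ:[((p1 ∨ p0) → p1)=T] refutes=False
  v=01: Γ:[] Δ:[((p1 ∨ p0) → p1)=T] refutes=False
  v=10: Γ:[] Δ:[((p1 ∨ p0) → p1)=F] refutes=True  ← countermodel

Result: [1, 0]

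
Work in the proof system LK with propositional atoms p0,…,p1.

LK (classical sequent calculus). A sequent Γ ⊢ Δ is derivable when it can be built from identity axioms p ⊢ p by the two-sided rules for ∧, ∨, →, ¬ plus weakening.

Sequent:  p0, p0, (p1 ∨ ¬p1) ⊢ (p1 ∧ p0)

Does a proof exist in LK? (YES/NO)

Search for a countermodel by truth-table:
  v=00: Γ:[p0=F, p0=F, (p1 ∨ ¬p1)=T] Δ:[(p1 ∧ p0)=F] refutes=False
  v=01: Γ:[p0=F, p0=F, (p1 ∨ ¬p1)=T] Δ:[(p1 ∧ p0)=F] refutes=False
  v=10: Γ:[p0=T, p0=T, (p1 ∨ ¬p1)=T] Δ:[(p1 ∧ p0)=F] refutes=True  ← countermodel

Result: NO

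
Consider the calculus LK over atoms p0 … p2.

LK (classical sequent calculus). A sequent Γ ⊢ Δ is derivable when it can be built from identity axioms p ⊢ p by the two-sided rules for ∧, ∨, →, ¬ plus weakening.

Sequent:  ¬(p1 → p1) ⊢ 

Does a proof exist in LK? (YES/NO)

Proof tree:
[¬L] ¬(p1 → p1) ⊢ 
  [→R]  ⊢ (p1 → p1)
    [Ax] p1 ⊢ p1

Result: YES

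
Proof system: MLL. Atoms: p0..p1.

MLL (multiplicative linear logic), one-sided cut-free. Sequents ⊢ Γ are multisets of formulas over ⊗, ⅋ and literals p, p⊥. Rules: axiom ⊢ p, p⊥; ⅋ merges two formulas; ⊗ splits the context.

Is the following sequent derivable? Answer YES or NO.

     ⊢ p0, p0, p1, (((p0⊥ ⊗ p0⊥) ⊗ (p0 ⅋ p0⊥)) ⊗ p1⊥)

Derivation trace:
[⊗]  ⊢ p0, p0, p1, (((p0⊥ ⊗ p0⊥) ⊗ (p0 ⅋ p0⊥)) ⊗ p1⊥)
  [⊗]  ⊢ p0, p0, ((p0⊥ ⊗ p0⊥) ⊗ (p0 ⅋ p0⊥))
    [⊗]  ⊢ p0, p0, (p0⊥ ⊗ p0⊥)
      [Ax]  ⊢ p0, p0⊥
      [Ax]  ⊢ p0, p0⊥
    [⅋]  ⊢ (p0 ⅋ p0⊥)
      [Ax]  ⊢ p0, p0⊥
  [Ax]  ⊢ p1, p1⊥

Result: YES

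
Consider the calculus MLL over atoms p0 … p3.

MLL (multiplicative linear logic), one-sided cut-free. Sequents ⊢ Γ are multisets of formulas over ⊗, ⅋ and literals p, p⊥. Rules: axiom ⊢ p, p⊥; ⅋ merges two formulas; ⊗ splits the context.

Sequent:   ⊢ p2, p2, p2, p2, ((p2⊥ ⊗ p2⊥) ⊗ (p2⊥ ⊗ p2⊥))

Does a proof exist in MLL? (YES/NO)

Derivation (root first):
[⊗]  ⊢ p2, p2, p2, p2, ((p2⊥ ⊗ p2⊥) ⊗ (p2⊥ ⊗ p2⊥))
  [⊗]  ⊢ p2, p2, (p2⊥ ⊗ p2⊥)
    [Ax]  ⊢ p2, p2⊥
    [Ax]  ⊢ p2, p2⊥
  [⊗]  ⊢ p2, p2, (p2⊥ ⊗ p2⊥)
    [Ax]  ⊢ p2, p2⊥
    [Ax]  ⊢ p2, p2⊥

Result: YES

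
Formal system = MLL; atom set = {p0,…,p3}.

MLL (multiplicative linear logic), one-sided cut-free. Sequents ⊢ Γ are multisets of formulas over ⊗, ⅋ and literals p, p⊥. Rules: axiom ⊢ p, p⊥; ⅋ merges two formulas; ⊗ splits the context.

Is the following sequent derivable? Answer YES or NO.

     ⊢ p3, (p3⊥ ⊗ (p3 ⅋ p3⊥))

Proof tree:
[⊗]  ⊢ p3, (p3⊥ ⊗ (p3 ⅋ p3⊥))
  [Ax]  ⊢ p3, p3⊥
  [⅋]  ⊢ (p3 ⅋ p3⊥)
    [Ax]  ⊢ p3, p3⊥

Result: YES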